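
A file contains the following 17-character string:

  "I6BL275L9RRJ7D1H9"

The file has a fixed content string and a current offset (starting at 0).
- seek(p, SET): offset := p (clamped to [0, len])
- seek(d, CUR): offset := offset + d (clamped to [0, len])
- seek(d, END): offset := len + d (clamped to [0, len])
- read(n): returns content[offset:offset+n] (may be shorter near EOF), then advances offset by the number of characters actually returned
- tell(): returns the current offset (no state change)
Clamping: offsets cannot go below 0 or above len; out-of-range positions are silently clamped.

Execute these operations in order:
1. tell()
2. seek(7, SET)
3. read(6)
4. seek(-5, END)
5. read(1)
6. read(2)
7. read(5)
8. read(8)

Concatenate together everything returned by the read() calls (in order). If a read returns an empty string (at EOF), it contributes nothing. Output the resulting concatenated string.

After 1 (tell()): offset=0
After 2 (seek(7, SET)): offset=7
After 3 (read(6)): returned 'L9RRJ7', offset=13
After 4 (seek(-5, END)): offset=12
After 5 (read(1)): returned '7', offset=13
After 6 (read(2)): returned 'D1', offset=15
After 7 (read(5)): returned 'H9', offset=17
After 8 (read(8)): returned '', offset=17

Answer: L9RRJ77D1H9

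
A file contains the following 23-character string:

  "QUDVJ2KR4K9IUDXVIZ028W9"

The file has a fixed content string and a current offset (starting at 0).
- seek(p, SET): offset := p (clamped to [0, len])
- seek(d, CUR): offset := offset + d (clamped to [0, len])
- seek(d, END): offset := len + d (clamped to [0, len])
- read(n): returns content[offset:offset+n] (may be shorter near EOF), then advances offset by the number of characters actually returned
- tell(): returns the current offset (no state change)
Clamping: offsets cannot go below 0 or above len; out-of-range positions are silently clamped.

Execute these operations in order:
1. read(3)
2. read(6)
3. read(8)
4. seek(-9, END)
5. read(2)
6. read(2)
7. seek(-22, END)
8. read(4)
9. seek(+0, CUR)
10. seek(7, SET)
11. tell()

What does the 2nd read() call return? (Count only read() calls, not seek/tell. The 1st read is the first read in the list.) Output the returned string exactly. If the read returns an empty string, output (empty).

After 1 (read(3)): returned 'QUD', offset=3
After 2 (read(6)): returned 'VJ2KR4', offset=9
After 3 (read(8)): returned 'K9IUDXVI', offset=17
After 4 (seek(-9, END)): offset=14
After 5 (read(2)): returned 'XV', offset=16
After 6 (read(2)): returned 'IZ', offset=18
After 7 (seek(-22, END)): offset=1
After 8 (read(4)): returned 'UDVJ', offset=5
After 9 (seek(+0, CUR)): offset=5
After 10 (seek(7, SET)): offset=7
After 11 (tell()): offset=7

Answer: VJ2KR4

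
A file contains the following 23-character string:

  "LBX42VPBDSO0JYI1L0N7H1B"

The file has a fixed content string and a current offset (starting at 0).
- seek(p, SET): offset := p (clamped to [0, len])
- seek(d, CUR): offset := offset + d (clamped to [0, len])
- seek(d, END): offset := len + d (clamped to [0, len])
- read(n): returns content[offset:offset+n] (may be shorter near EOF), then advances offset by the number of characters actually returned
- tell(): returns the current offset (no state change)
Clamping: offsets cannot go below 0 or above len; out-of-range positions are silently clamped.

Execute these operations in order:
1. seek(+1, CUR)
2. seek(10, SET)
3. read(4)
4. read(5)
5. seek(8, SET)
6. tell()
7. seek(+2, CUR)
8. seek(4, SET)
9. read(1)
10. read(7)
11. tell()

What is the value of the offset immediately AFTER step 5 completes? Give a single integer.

After 1 (seek(+1, CUR)): offset=1
After 2 (seek(10, SET)): offset=10
After 3 (read(4)): returned 'O0JY', offset=14
After 4 (read(5)): returned 'I1L0N', offset=19
After 5 (seek(8, SET)): offset=8

Answer: 8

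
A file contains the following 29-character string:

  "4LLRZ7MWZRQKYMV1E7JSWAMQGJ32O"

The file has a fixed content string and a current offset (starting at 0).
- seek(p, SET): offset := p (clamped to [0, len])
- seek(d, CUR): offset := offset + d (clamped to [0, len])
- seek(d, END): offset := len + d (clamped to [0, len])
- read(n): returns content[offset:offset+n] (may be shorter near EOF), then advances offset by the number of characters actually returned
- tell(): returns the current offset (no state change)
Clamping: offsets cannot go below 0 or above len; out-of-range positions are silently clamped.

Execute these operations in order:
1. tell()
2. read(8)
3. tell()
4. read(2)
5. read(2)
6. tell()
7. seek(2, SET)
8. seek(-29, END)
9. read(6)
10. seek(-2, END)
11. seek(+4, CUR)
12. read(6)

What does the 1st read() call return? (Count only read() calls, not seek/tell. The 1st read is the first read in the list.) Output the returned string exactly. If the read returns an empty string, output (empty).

After 1 (tell()): offset=0
After 2 (read(8)): returned '4LLRZ7MW', offset=8
After 3 (tell()): offset=8
After 4 (read(2)): returned 'ZR', offset=10
After 5 (read(2)): returned 'QK', offset=12
After 6 (tell()): offset=12
After 7 (seek(2, SET)): offset=2
After 8 (seek(-29, END)): offset=0
After 9 (read(6)): returned '4LLRZ7', offset=6
After 10 (seek(-2, END)): offset=27
After 11 (seek(+4, CUR)): offset=29
After 12 (read(6)): returned '', offset=29

Answer: 4LLRZ7MW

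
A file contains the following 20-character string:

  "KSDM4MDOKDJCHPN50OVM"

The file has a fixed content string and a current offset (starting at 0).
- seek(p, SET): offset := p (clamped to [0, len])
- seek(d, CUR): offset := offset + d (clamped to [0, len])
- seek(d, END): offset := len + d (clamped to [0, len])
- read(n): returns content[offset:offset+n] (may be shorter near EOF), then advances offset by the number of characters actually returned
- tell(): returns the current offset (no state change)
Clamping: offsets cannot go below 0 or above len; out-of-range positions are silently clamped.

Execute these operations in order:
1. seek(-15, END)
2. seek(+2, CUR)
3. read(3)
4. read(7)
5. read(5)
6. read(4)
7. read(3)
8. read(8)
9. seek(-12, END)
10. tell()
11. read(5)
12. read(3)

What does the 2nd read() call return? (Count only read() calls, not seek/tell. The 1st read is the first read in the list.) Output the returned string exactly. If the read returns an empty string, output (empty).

After 1 (seek(-15, END)): offset=5
After 2 (seek(+2, CUR)): offset=7
After 3 (read(3)): returned 'OKD', offset=10
After 4 (read(7)): returned 'JCHPN50', offset=17
After 5 (read(5)): returned 'OVM', offset=20
After 6 (read(4)): returned '', offset=20
After 7 (read(3)): returned '', offset=20
After 8 (read(8)): returned '', offset=20
After 9 (seek(-12, END)): offset=8
After 10 (tell()): offset=8
After 11 (read(5)): returned 'KDJCH', offset=13
After 12 (read(3)): returned 'PN5', offset=16

Answer: JCHPN50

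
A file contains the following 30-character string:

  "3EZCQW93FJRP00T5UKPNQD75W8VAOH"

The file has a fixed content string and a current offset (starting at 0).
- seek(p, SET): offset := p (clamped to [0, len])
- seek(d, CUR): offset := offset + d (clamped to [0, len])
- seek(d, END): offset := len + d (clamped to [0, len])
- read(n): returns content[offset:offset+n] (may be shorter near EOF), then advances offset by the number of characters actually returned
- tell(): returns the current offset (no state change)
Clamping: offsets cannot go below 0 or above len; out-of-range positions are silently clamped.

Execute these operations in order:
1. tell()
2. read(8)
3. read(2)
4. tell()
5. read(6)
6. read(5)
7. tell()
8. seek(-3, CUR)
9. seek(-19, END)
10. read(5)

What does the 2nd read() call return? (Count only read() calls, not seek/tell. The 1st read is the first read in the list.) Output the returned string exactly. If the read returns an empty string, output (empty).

Answer: FJ

Derivation:
After 1 (tell()): offset=0
After 2 (read(8)): returned '3EZCQW93', offset=8
After 3 (read(2)): returned 'FJ', offset=10
After 4 (tell()): offset=10
After 5 (read(6)): returned 'RP00T5', offset=16
After 6 (read(5)): returned 'UKPNQ', offset=21
After 7 (tell()): offset=21
After 8 (seek(-3, CUR)): offset=18
After 9 (seek(-19, END)): offset=11
After 10 (read(5)): returned 'P00T5', offset=16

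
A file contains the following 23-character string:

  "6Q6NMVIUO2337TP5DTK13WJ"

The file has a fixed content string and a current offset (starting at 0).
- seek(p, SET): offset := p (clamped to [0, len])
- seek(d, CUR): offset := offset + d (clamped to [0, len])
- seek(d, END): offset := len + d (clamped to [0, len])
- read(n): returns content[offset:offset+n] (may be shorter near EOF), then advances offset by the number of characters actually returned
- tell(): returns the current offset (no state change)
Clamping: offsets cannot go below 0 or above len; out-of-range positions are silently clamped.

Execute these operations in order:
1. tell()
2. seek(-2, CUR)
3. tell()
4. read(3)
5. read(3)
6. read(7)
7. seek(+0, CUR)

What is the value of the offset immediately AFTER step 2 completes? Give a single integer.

After 1 (tell()): offset=0
After 2 (seek(-2, CUR)): offset=0

Answer: 0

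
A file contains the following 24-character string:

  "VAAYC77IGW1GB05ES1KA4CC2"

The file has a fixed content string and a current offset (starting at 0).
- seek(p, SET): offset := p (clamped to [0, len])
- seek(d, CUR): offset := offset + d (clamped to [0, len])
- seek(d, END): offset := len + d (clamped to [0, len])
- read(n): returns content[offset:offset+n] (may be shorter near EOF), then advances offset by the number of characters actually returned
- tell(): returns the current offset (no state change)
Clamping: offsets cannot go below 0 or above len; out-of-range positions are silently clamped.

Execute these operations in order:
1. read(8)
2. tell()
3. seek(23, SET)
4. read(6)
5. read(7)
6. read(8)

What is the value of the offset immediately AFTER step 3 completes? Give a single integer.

After 1 (read(8)): returned 'VAAYC77I', offset=8
After 2 (tell()): offset=8
After 3 (seek(23, SET)): offset=23

Answer: 23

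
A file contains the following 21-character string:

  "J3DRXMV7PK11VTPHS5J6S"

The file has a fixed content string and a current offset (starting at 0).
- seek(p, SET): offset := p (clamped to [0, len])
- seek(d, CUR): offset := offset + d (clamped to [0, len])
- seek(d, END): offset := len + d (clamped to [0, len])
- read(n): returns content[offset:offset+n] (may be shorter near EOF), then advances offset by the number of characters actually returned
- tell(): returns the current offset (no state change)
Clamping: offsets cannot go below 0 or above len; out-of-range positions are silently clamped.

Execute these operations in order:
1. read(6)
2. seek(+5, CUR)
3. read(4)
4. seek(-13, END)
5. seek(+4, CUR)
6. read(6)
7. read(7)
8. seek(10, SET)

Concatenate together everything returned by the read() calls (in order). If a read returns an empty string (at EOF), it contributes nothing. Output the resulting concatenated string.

After 1 (read(6)): returned 'J3DRXM', offset=6
After 2 (seek(+5, CUR)): offset=11
After 3 (read(4)): returned '1VTP', offset=15
After 4 (seek(-13, END)): offset=8
After 5 (seek(+4, CUR)): offset=12
After 6 (read(6)): returned 'VTPHS5', offset=18
After 7 (read(7)): returned 'J6S', offset=21
After 8 (seek(10, SET)): offset=10

Answer: J3DRXM1VTPVTPHS5J6S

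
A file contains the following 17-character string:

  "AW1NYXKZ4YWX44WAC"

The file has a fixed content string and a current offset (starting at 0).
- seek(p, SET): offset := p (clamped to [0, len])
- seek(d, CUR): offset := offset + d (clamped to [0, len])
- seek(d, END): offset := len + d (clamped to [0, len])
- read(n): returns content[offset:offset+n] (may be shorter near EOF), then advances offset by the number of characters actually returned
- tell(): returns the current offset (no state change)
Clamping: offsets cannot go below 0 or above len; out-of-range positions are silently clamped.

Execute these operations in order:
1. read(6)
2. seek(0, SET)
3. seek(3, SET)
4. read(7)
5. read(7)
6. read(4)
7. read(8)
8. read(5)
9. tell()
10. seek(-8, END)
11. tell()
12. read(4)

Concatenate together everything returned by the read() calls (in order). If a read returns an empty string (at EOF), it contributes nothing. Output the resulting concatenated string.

Answer: AW1NYXNYXKZ4YWX44WACYWX4

Derivation:
After 1 (read(6)): returned 'AW1NYX', offset=6
After 2 (seek(0, SET)): offset=0
After 3 (seek(3, SET)): offset=3
After 4 (read(7)): returned 'NYXKZ4Y', offset=10
After 5 (read(7)): returned 'WX44WAC', offset=17
After 6 (read(4)): returned '', offset=17
After 7 (read(8)): returned '', offset=17
After 8 (read(5)): returned '', offset=17
After 9 (tell()): offset=17
After 10 (seek(-8, END)): offset=9
After 11 (tell()): offset=9
After 12 (read(4)): returned 'YWX4', offset=13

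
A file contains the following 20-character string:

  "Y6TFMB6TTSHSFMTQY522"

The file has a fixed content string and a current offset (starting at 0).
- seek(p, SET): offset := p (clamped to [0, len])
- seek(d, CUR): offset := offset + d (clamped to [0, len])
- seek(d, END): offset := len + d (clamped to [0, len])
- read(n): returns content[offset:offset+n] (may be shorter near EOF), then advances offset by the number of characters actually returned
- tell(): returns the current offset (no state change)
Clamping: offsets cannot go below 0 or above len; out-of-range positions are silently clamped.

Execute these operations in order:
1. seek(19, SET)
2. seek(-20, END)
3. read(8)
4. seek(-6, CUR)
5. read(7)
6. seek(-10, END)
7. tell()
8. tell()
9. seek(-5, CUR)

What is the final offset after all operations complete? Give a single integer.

Answer: 5

Derivation:
After 1 (seek(19, SET)): offset=19
After 2 (seek(-20, END)): offset=0
After 3 (read(8)): returned 'Y6TFMB6T', offset=8
After 4 (seek(-6, CUR)): offset=2
After 5 (read(7)): returned 'TFMB6TT', offset=9
After 6 (seek(-10, END)): offset=10
After 7 (tell()): offset=10
After 8 (tell()): offset=10
After 9 (seek(-5, CUR)): offset=5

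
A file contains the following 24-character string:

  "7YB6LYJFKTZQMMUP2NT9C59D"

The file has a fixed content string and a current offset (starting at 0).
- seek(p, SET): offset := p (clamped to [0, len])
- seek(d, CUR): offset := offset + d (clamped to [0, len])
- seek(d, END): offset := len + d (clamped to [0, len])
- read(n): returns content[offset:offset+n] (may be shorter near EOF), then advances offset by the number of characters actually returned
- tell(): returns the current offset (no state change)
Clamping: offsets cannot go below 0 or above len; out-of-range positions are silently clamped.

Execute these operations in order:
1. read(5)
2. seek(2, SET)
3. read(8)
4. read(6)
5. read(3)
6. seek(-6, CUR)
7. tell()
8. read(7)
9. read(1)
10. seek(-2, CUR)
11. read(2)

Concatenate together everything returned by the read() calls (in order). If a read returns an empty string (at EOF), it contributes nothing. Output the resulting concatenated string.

After 1 (read(5)): returned '7YB6L', offset=5
After 2 (seek(2, SET)): offset=2
After 3 (read(8)): returned 'B6LYJFKT', offset=10
After 4 (read(6)): returned 'ZQMMUP', offset=16
After 5 (read(3)): returned '2NT', offset=19
After 6 (seek(-6, CUR)): offset=13
After 7 (tell()): offset=13
After 8 (read(7)): returned 'MUP2NT9', offset=20
After 9 (read(1)): returned 'C', offset=21
After 10 (seek(-2, CUR)): offset=19
After 11 (read(2)): returned '9C', offset=21

Answer: 7YB6LB6LYJFKTZQMMUP2NTMUP2NT9C9C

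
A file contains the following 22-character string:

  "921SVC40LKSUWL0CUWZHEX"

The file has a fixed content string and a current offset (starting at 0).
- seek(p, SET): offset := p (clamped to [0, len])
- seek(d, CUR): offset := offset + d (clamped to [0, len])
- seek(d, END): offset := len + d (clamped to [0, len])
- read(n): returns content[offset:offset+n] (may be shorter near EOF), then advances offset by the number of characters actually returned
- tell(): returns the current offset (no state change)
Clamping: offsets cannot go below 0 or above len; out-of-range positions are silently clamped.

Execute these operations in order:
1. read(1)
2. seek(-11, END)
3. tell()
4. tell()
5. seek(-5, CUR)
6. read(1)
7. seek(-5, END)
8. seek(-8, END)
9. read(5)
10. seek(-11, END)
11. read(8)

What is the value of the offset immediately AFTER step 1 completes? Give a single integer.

After 1 (read(1)): returned '9', offset=1

Answer: 1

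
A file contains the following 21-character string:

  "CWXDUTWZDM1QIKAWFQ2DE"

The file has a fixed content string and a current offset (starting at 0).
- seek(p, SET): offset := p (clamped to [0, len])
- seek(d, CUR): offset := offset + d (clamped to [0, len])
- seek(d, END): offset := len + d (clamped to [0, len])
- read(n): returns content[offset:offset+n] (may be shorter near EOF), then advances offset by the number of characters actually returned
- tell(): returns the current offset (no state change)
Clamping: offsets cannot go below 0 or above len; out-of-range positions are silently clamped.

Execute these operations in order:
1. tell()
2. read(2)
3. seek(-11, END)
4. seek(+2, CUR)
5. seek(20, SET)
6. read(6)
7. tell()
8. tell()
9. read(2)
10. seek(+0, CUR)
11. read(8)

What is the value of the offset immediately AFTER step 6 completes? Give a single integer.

After 1 (tell()): offset=0
After 2 (read(2)): returned 'CW', offset=2
After 3 (seek(-11, END)): offset=10
After 4 (seek(+2, CUR)): offset=12
After 5 (seek(20, SET)): offset=20
After 6 (read(6)): returned 'E', offset=21

Answer: 21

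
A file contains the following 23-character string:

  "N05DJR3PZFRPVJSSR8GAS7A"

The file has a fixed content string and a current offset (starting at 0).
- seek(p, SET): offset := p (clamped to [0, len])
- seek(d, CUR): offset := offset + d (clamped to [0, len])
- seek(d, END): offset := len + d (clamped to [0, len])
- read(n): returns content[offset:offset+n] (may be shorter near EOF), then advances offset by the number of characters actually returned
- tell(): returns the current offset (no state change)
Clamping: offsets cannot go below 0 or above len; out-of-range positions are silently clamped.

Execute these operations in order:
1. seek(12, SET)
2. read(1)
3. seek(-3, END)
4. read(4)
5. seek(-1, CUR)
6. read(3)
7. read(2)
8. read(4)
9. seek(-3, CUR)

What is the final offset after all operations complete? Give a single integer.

Answer: 20

Derivation:
After 1 (seek(12, SET)): offset=12
After 2 (read(1)): returned 'V', offset=13
After 3 (seek(-3, END)): offset=20
After 4 (read(4)): returned 'S7A', offset=23
After 5 (seek(-1, CUR)): offset=22
After 6 (read(3)): returned 'A', offset=23
After 7 (read(2)): returned '', offset=23
After 8 (read(4)): returned '', offset=23
After 9 (seek(-3, CUR)): offset=20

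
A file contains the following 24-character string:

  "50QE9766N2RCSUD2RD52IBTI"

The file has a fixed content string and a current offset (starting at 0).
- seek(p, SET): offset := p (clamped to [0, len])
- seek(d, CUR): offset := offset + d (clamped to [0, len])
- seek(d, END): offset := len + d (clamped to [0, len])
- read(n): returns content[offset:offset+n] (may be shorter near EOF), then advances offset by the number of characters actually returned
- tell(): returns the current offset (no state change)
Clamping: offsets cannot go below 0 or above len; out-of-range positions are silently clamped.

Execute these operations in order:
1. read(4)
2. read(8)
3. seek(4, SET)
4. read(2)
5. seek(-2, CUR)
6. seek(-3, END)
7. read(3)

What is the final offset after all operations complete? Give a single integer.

After 1 (read(4)): returned '50QE', offset=4
After 2 (read(8)): returned '9766N2RC', offset=12
After 3 (seek(4, SET)): offset=4
After 4 (read(2)): returned '97', offset=6
After 5 (seek(-2, CUR)): offset=4
After 6 (seek(-3, END)): offset=21
After 7 (read(3)): returned 'BTI', offset=24

Answer: 24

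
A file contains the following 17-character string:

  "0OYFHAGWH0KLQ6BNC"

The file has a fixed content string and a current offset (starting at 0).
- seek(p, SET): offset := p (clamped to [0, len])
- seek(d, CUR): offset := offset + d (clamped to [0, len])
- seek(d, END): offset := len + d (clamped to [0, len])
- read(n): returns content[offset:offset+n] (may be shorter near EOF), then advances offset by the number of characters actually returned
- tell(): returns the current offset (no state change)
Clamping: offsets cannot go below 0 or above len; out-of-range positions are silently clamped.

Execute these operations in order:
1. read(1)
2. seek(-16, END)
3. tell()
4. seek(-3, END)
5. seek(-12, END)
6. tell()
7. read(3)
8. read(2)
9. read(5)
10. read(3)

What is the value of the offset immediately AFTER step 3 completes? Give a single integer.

Answer: 1

Derivation:
After 1 (read(1)): returned '0', offset=1
After 2 (seek(-16, END)): offset=1
After 3 (tell()): offset=1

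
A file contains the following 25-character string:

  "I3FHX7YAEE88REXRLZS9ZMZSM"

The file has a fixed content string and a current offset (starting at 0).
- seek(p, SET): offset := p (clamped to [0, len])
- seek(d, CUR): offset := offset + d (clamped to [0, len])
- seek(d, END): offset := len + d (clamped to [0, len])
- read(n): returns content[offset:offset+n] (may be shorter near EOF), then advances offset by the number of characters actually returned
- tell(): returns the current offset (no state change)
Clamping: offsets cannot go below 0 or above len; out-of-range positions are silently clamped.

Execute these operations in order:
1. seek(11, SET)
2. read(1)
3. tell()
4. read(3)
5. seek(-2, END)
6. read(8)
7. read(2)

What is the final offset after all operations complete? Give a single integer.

Answer: 25

Derivation:
After 1 (seek(11, SET)): offset=11
After 2 (read(1)): returned '8', offset=12
After 3 (tell()): offset=12
After 4 (read(3)): returned 'REX', offset=15
After 5 (seek(-2, END)): offset=23
After 6 (read(8)): returned 'SM', offset=25
After 7 (read(2)): returned '', offset=25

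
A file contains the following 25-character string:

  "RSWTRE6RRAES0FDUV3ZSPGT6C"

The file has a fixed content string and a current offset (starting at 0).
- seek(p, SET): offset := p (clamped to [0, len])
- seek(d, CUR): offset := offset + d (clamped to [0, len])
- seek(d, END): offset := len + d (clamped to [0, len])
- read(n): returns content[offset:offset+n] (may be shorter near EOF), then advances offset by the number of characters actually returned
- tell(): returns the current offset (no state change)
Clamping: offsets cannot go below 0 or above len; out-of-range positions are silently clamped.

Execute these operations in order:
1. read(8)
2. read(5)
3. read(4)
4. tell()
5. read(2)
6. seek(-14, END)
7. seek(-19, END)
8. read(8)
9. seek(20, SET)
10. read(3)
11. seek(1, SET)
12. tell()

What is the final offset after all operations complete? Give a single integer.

After 1 (read(8)): returned 'RSWTRE6R', offset=8
After 2 (read(5)): returned 'RAES0', offset=13
After 3 (read(4)): returned 'FDUV', offset=17
After 4 (tell()): offset=17
After 5 (read(2)): returned '3Z', offset=19
After 6 (seek(-14, END)): offset=11
After 7 (seek(-19, END)): offset=6
After 8 (read(8)): returned '6RRAES0F', offset=14
After 9 (seek(20, SET)): offset=20
After 10 (read(3)): returned 'PGT', offset=23
After 11 (seek(1, SET)): offset=1
After 12 (tell()): offset=1

Answer: 1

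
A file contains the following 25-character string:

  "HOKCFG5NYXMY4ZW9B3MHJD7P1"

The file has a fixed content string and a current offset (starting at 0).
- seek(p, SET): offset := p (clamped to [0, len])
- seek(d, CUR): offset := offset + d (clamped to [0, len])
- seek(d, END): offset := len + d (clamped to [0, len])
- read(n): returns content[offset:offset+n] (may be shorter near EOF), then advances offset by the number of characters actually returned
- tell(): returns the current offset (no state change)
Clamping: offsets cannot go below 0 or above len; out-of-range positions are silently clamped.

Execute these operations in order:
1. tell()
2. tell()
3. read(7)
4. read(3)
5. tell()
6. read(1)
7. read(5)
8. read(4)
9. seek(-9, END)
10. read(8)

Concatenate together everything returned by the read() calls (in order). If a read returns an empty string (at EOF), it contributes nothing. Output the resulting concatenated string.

Answer: HOKCFG5NYXMY4ZW9B3MHB3MHJD7P

Derivation:
After 1 (tell()): offset=0
After 2 (tell()): offset=0
After 3 (read(7)): returned 'HOKCFG5', offset=7
After 4 (read(3)): returned 'NYX', offset=10
After 5 (tell()): offset=10
After 6 (read(1)): returned 'M', offset=11
After 7 (read(5)): returned 'Y4ZW9', offset=16
After 8 (read(4)): returned 'B3MH', offset=20
After 9 (seek(-9, END)): offset=16
After 10 (read(8)): returned 'B3MHJD7P', offset=24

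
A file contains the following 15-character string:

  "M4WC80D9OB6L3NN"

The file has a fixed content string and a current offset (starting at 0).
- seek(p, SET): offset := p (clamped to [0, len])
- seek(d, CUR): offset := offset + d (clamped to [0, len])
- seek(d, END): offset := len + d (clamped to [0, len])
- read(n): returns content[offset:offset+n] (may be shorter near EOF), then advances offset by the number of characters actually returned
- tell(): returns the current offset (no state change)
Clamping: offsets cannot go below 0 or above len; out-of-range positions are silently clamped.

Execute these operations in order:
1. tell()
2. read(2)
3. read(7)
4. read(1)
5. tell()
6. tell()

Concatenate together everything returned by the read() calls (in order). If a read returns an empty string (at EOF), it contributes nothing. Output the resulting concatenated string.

After 1 (tell()): offset=0
After 2 (read(2)): returned 'M4', offset=2
After 3 (read(7)): returned 'WC80D9O', offset=9
After 4 (read(1)): returned 'B', offset=10
After 5 (tell()): offset=10
After 6 (tell()): offset=10

Answer: M4WC80D9OB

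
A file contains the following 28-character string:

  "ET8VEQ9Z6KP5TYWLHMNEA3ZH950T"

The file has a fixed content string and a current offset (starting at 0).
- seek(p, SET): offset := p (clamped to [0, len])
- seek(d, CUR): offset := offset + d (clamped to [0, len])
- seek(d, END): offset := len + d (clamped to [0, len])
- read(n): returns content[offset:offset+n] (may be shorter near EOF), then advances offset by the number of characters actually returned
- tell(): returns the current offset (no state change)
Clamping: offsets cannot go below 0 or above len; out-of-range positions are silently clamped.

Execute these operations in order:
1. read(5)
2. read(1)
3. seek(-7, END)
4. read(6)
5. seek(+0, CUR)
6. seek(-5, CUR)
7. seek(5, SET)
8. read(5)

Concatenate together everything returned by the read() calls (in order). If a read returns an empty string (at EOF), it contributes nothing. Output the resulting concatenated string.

After 1 (read(5)): returned 'ET8VE', offset=5
After 2 (read(1)): returned 'Q', offset=6
After 3 (seek(-7, END)): offset=21
After 4 (read(6)): returned '3ZH950', offset=27
After 5 (seek(+0, CUR)): offset=27
After 6 (seek(-5, CUR)): offset=22
After 7 (seek(5, SET)): offset=5
After 8 (read(5)): returned 'Q9Z6K', offset=10

Answer: ET8VEQ3ZH950Q9Z6K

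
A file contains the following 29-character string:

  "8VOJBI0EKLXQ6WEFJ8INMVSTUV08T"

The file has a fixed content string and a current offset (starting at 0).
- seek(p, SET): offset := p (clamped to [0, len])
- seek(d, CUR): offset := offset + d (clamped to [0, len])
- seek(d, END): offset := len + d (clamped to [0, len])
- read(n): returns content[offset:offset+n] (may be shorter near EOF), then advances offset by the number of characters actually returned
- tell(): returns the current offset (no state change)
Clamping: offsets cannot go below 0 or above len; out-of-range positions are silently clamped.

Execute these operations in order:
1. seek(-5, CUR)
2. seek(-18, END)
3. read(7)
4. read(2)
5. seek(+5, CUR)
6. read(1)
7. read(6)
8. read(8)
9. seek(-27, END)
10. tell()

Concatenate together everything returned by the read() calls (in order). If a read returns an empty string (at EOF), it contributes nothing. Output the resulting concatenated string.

After 1 (seek(-5, CUR)): offset=0
After 2 (seek(-18, END)): offset=11
After 3 (read(7)): returned 'Q6WEFJ8', offset=18
After 4 (read(2)): returned 'IN', offset=20
After 5 (seek(+5, CUR)): offset=25
After 6 (read(1)): returned 'V', offset=26
After 7 (read(6)): returned '08T', offset=29
After 8 (read(8)): returned '', offset=29
After 9 (seek(-27, END)): offset=2
After 10 (tell()): offset=2

Answer: Q6WEFJ8INV08T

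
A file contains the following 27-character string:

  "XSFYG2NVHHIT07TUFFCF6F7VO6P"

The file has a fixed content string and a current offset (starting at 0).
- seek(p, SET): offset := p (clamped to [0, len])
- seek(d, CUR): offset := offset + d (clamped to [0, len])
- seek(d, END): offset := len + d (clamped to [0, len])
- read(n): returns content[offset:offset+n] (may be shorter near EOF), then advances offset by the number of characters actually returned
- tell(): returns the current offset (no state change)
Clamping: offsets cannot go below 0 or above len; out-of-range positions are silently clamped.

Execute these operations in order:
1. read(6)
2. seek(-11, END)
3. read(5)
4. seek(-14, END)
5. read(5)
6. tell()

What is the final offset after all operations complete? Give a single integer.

After 1 (read(6)): returned 'XSFYG2', offset=6
After 2 (seek(-11, END)): offset=16
After 3 (read(5)): returned 'FFCF6', offset=21
After 4 (seek(-14, END)): offset=13
After 5 (read(5)): returned '7TUFF', offset=18
After 6 (tell()): offset=18

Answer: 18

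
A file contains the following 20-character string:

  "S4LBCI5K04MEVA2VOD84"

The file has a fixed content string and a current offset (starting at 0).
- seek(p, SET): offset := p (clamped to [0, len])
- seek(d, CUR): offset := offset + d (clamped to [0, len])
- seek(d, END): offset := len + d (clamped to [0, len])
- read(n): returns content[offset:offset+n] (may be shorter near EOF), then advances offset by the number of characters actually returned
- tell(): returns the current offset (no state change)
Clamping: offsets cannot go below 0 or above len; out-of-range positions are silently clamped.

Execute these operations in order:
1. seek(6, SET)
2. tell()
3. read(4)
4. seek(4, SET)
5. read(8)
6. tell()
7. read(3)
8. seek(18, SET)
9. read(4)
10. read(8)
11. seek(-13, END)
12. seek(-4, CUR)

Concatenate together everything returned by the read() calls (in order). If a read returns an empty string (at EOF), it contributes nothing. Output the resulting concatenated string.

After 1 (seek(6, SET)): offset=6
After 2 (tell()): offset=6
After 3 (read(4)): returned '5K04', offset=10
After 4 (seek(4, SET)): offset=4
After 5 (read(8)): returned 'CI5K04ME', offset=12
After 6 (tell()): offset=12
After 7 (read(3)): returned 'VA2', offset=15
After 8 (seek(18, SET)): offset=18
After 9 (read(4)): returned '84', offset=20
After 10 (read(8)): returned '', offset=20
After 11 (seek(-13, END)): offset=7
After 12 (seek(-4, CUR)): offset=3

Answer: 5K04CI5K04MEVA284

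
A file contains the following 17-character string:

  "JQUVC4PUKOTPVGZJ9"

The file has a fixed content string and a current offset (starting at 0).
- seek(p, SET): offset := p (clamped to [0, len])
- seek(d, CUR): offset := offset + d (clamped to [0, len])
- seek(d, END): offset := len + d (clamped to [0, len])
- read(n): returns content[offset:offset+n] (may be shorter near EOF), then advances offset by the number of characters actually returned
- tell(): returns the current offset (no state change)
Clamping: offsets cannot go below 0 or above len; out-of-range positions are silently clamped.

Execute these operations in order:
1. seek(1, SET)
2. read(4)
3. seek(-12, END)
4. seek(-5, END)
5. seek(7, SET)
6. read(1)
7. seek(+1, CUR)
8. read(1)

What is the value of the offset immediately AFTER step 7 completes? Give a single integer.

After 1 (seek(1, SET)): offset=1
After 2 (read(4)): returned 'QUVC', offset=5
After 3 (seek(-12, END)): offset=5
After 4 (seek(-5, END)): offset=12
After 5 (seek(7, SET)): offset=7
After 6 (read(1)): returned 'U', offset=8
After 7 (seek(+1, CUR)): offset=9

Answer: 9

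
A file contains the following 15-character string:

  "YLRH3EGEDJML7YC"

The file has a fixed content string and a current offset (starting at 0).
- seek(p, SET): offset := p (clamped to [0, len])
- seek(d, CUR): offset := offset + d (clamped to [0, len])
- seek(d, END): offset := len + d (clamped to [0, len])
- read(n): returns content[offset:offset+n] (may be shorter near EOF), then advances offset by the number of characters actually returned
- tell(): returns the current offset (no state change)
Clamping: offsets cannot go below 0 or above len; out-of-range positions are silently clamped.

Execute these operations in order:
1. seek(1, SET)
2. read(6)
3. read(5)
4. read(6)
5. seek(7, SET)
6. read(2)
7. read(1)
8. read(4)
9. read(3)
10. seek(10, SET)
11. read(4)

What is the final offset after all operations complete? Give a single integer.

Answer: 14

Derivation:
After 1 (seek(1, SET)): offset=1
After 2 (read(6)): returned 'LRH3EG', offset=7
After 3 (read(5)): returned 'EDJML', offset=12
After 4 (read(6)): returned '7YC', offset=15
After 5 (seek(7, SET)): offset=7
After 6 (read(2)): returned 'ED', offset=9
After 7 (read(1)): returned 'J', offset=10
After 8 (read(4)): returned 'ML7Y', offset=14
After 9 (read(3)): returned 'C', offset=15
After 10 (seek(10, SET)): offset=10
After 11 (read(4)): returned 'ML7Y', offset=14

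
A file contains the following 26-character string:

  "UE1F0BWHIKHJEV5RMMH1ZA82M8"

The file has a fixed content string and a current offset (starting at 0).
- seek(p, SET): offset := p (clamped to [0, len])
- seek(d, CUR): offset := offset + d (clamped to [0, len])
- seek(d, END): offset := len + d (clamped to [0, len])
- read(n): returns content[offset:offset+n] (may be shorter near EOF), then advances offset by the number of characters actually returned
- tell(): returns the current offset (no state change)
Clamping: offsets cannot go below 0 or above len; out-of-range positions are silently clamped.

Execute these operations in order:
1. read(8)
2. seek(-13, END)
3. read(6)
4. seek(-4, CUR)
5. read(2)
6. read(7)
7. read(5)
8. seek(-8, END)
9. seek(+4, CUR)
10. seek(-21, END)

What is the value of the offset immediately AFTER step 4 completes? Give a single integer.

After 1 (read(8)): returned 'UE1F0BWH', offset=8
After 2 (seek(-13, END)): offset=13
After 3 (read(6)): returned 'V5RMMH', offset=19
After 4 (seek(-4, CUR)): offset=15

Answer: 15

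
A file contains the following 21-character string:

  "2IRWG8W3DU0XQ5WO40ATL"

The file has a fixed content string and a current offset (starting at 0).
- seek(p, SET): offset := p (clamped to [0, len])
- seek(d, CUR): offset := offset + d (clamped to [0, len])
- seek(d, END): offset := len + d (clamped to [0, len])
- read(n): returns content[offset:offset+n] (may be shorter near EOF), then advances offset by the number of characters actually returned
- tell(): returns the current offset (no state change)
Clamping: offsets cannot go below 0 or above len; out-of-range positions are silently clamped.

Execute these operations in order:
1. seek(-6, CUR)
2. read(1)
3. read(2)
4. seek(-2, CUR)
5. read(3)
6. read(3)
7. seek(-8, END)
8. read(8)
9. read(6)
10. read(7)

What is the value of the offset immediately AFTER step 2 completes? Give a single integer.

Answer: 1

Derivation:
After 1 (seek(-6, CUR)): offset=0
After 2 (read(1)): returned '2', offset=1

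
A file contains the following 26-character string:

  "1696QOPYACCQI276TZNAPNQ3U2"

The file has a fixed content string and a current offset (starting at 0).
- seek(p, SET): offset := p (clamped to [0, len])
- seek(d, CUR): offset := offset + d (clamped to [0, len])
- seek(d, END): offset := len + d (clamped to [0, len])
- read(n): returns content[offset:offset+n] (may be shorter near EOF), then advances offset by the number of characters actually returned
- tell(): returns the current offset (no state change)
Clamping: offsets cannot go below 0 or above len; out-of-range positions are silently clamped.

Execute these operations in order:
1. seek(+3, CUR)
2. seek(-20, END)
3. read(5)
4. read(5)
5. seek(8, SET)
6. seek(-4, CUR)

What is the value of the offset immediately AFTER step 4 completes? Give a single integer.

Answer: 16

Derivation:
After 1 (seek(+3, CUR)): offset=3
After 2 (seek(-20, END)): offset=6
After 3 (read(5)): returned 'PYACC', offset=11
After 4 (read(5)): returned 'QI276', offset=16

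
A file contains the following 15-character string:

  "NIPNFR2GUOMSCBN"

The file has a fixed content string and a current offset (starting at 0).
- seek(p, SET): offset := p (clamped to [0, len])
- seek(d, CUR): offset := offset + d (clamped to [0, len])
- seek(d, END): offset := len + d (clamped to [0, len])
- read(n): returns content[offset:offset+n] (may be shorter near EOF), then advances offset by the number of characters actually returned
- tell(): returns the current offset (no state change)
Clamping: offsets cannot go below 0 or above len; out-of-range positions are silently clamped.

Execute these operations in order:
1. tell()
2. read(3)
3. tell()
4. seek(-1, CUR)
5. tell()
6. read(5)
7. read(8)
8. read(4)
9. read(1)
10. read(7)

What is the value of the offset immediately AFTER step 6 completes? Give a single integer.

Answer: 7

Derivation:
After 1 (tell()): offset=0
After 2 (read(3)): returned 'NIP', offset=3
After 3 (tell()): offset=3
After 4 (seek(-1, CUR)): offset=2
After 5 (tell()): offset=2
After 6 (read(5)): returned 'PNFR2', offset=7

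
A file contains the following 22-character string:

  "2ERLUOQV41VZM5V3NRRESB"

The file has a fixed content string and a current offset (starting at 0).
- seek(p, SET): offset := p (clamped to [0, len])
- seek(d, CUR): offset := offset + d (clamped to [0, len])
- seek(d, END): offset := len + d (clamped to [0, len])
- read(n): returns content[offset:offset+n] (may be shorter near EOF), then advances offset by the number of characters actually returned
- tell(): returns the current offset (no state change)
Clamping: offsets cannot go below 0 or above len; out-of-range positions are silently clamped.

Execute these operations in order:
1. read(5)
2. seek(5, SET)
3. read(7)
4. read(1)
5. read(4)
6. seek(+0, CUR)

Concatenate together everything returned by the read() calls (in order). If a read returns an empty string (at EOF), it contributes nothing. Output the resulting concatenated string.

After 1 (read(5)): returned '2ERLU', offset=5
After 2 (seek(5, SET)): offset=5
After 3 (read(7)): returned 'OQV41VZ', offset=12
After 4 (read(1)): returned 'M', offset=13
After 5 (read(4)): returned '5V3N', offset=17
After 6 (seek(+0, CUR)): offset=17

Answer: 2ERLUOQV41VZM5V3N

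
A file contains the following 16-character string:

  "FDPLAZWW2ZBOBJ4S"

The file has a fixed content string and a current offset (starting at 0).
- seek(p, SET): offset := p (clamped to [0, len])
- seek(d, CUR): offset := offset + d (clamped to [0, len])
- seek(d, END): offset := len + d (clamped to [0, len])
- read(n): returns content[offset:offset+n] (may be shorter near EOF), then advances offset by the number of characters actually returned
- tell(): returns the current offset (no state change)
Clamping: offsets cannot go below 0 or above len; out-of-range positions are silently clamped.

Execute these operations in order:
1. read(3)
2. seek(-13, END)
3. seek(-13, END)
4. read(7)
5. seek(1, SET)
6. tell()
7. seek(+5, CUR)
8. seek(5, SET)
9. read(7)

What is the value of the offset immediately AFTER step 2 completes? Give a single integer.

Answer: 3

Derivation:
After 1 (read(3)): returned 'FDP', offset=3
After 2 (seek(-13, END)): offset=3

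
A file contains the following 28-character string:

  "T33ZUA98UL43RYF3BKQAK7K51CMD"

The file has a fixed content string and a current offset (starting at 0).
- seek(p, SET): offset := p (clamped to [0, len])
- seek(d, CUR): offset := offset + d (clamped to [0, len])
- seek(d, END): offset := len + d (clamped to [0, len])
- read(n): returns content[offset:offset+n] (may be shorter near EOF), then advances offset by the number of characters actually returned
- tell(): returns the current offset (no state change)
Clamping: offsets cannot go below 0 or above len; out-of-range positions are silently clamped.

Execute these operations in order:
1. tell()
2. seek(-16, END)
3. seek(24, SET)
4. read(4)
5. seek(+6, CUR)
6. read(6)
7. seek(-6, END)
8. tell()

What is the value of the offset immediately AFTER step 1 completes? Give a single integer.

After 1 (tell()): offset=0

Answer: 0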